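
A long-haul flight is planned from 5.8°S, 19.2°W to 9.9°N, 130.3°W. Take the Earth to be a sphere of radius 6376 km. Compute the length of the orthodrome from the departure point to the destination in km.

Haversine: a = sin²(Δφ/2)+cos φ₁ cos φ₂ sin²(Δλ/2) = 0.68510;  σ = 2·atan2(√a,√(1−a))
σ = 111.728° → d = Rσ = 6376·1.95002 = 12433 km

12433 km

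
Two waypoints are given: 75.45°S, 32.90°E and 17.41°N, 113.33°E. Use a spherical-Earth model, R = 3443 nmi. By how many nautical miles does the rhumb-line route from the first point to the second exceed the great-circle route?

Great circle: cos σ = sin φ₁ sin φ₂ + cos φ₁ cos φ₂ cos Δλ,  σ = 1.8232 rad → d_gc = 6277.4 nmi
Rhumb line: Δψ = +2.3670, q = Δφ/Δψ = 0.6847, d_rh = R√(Δφ²+q²Δλ²) = 6487.6 nmi
Excess = 6487.6 − 6277.4 = 210.2 ≈ 210 nmi

210 nmi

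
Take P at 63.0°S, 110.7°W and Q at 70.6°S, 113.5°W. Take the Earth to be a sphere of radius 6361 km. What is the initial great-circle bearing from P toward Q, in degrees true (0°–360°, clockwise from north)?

N = sin Δλ·cos φ₂ = -0.0162;  D = cos φ₁ sin φ₂ − sin φ₁ cos φ₂ cos Δλ = -0.1326
initial course = atan2(N, D) = 186.98°

187.0°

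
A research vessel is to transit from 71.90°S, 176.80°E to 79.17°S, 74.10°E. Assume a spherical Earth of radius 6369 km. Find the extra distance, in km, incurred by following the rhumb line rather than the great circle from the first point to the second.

353 km

Great circle: cos σ = sin φ₁ sin φ₂ + cos φ₁ cos φ₂ cos Δλ,  σ = 0.4008 rad → d_gc = 2552.6 km
Rhumb line: Δψ = -0.5190, q = Δφ/Δψ = 0.2445, d_rh = R√(Δφ²+q²Δλ²) = 2905.8 km
Excess = 2905.8 − 2552.6 = 353.2 ≈ 353 km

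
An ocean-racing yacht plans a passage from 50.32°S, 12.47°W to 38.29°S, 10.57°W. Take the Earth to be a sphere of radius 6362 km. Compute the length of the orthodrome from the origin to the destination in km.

1344 km

Haversine: a = sin²(Δφ/2)+cos φ₁ cos φ₂ sin²(Δλ/2) = 0.01112;  σ = 2·atan2(√a,√(1−a))
σ = 12.106° → d = Rσ = 6362·0.21128 = 1344 km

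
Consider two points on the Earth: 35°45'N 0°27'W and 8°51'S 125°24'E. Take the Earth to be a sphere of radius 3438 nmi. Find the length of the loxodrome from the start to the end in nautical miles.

Rhumb course C = atan2(Δλ, Δψ) with Δψ = ln[tan(π/4+φ₂/2)/tan(π/4+φ₁/2)] = -0.8240, Δλ = +2.1965 → C = 110.56°
d = R·|Δφ| / |cos C| = 3438·0.77842 / 0.35123 = 7620 nmi

7620 nmi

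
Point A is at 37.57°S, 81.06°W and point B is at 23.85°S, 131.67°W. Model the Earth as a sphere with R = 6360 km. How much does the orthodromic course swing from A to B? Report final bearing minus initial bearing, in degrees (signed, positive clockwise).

At departure: θ₁ = atan2(sin Δλ cos φ₂, cos φ₁ sin φ₂ − sin φ₁ cos φ₂ cos Δλ) = 272.71°
At arrival: θ₂ = atan2(sin Δλ cos φ₁, −cos φ₂ sin φ₁ + sin φ₂ cos φ₁ cos Δλ) = 300.04°
Δθ = θ₂ − θ₁ = +27.3°

+27.3°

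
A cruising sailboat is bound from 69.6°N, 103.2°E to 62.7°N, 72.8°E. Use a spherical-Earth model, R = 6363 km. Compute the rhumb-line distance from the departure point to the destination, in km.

1557 km

Rhumb course C = atan2(Δλ, Δψ) with Δψ = ln[tan(π/4+φ₂/2)/tan(π/4+φ₁/2)] = -0.2999, Δλ = -0.5306 → C = 240.52°
d = R·|Δφ| / |cos C| = 6363·0.12043 / 0.49204 = 1557 km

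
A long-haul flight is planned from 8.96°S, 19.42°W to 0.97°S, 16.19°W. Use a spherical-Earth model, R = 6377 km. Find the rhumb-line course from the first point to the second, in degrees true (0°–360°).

21.9°

Meridional parts: M(φ₁)=-0.1570, M(φ₂)=-0.0169 → ΔM = +0.1401;  Δλ = +0.0564 rad
tan C = Δλ / ΔM = +0.4024 → C = 21.92°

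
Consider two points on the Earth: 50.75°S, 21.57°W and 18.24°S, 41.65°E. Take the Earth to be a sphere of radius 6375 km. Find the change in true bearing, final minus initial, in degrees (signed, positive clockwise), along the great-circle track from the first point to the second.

-39.9°

Initial bearing θ₁ = atan2(sin Δλ cos φ₂, cos φ₁ sin φ₂ − sin φ₁ cos φ₂ cos Δλ) = 81.06°
Final bearing θ₂ = (initial bearing from the destination back to the start) + 180° = 41.15°
Δθ = θ₂ − θ₁ = -39.9°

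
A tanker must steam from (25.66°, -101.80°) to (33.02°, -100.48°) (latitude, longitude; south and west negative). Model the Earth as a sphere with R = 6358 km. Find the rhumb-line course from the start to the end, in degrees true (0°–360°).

Δψ = ln[tan(π/4+φ₂/2)/tan(π/4+φ₁/2)] = +0.1475
Δλ = +0.0230 rad (taken the short way round)
course = atan2(Δλ, Δψ) = 8.88°

8.9°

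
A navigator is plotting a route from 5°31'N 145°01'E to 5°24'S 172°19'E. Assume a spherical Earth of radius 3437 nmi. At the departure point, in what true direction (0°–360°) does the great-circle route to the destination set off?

111.4°

N = sin Δλ·cos φ₂ = +0.4566;  D = cos φ₁ sin φ₂ − sin φ₁ cos φ₂ cos Δλ = -0.1787
initial course = atan2(N, D) = 111.38°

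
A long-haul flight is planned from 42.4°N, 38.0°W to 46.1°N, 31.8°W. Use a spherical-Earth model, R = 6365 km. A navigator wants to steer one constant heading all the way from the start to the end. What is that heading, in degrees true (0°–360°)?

Meridional parts: M(φ₁)=+0.8186, M(φ₂)=+0.9088 → ΔM = +0.0902;  Δλ = +0.1082 rad
tan C = Δλ / ΔM = +1.1997 → C = 50.19°

50.2°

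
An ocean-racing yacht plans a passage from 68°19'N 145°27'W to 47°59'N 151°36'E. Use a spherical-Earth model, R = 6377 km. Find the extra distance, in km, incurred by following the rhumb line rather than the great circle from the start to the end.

157 km

Great circle: cos σ = sin φ₁ sin φ₂ + cos φ₁ cos φ₂ cos Δλ,  σ = 0.6387 rad → d_gc = 4073.3 km
Rhumb line: Δψ = -0.6958, q = Δφ/Δψ = 0.5101, d_rh = R√(Δφ²+q²Δλ²) = 4230.0 km
Excess = 4230.0 − 4073.3 = 156.7 ≈ 157 km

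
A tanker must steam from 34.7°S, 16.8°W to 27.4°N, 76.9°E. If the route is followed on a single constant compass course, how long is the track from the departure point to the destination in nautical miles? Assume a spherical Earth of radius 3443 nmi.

6510 nmi

Rhumb course C = atan2(Δλ, Δψ) with Δψ = ln[tan(π/4+φ₂/2)/tan(π/4+φ₁/2)] = +1.1440, Δλ = +1.6354 → C = 55.03°
d = R·|Δφ| / |cos C| = 3443·1.08385 / 0.57321 = 6510 nmi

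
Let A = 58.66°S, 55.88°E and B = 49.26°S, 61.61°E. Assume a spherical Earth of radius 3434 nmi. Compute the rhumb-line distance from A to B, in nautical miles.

598 nmi

Δψ = ln[tan(π/4+φ₂/2)/tan(π/4+φ₁/2)] = +0.2804;  Δφ = +0.1641 rad,  Δλ = +0.1000 rad
q = Δφ/Δψ = 0.5852
d = R·√(Δφ² + q²Δλ²) = 3434·0.17419 = 598 nmi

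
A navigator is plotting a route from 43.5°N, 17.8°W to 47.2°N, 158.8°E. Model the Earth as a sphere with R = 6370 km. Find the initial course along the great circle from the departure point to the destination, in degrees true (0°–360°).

θ = atan2( sin Δλ·cos φ₂ ,  cos φ₁ sin φ₂ − sin φ₁ cos φ₂ cos Δλ )
  = atan2(+0.0403, +0.9991) = 2.31°

2.3°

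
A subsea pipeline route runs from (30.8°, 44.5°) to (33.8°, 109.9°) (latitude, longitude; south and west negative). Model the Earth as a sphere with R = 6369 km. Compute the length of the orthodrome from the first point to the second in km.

6048 km

Haversine: a = sin²(Δφ/2)+cos φ₁ cos φ₂ sin²(Δλ/2) = 0.20901;  σ = 2·atan2(√a,√(1−a))
σ = 54.410° → d = Rσ = 6369·0.94963 = 6048 km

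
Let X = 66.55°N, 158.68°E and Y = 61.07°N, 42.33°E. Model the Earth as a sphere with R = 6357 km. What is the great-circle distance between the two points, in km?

Haversine: a = sin²(Δφ/2)+cos φ₁ cos φ₂ sin²(Δλ/2) = 0.14126;  σ = 2·atan2(√a,√(1−a))
σ = 44.153° → d = Rσ = 6357·0.77062 = 4899 km

4899 km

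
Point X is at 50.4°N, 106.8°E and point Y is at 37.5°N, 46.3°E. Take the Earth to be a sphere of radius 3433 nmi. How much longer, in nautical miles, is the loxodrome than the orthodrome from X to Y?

Great circle: cos σ = sin φ₁ sin φ₂ + cos φ₁ cos φ₂ cos Δλ,  σ = 0.7698 rad → d_gc = 2642.6 nmi
Rhumb line: Δψ = -0.3146, q = Δφ/Δψ = 0.7156, d_rh = R√(Δφ²+q²Δλ²) = 2706.7 nmi
Excess = 2706.7 − 2642.6 = 64.1 ≈ 64 nmi

64 nmi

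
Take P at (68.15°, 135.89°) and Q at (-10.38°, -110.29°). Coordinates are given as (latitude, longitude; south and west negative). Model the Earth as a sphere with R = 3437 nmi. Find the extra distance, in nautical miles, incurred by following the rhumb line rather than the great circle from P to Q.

Great circle: cos σ = sin φ₁ sin φ₂ + cos φ₁ cos φ₂ cos Δλ,  σ = 1.8913 rad → d_gc = 6500.5 nmi
Rhumb line: Δψ = -1.8271, q = Δφ/Δψ = 0.7501, d_rh = R√(Δφ²+q²Δλ²) = 6958.8 nmi
Excess = 6958.8 − 6500.5 = 458.3 ≈ 458 nmi

458 nmi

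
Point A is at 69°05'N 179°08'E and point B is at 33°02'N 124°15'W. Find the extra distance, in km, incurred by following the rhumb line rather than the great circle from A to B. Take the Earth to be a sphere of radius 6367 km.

Great circle: cos σ = sin φ₁ sin φ₂ + cos φ₁ cos φ₂ cos Δλ,  σ = 0.8313 rad → d_gc = 5293.1 km
Rhumb line: Δψ = -1.0782, q = Δφ/Δψ = 0.5835, d_rh = R√(Δφ²+q²Δλ²) = 5434.0 km
Excess = 5434.0 − 5293.1 = 140.9 ≈ 141 km

141 km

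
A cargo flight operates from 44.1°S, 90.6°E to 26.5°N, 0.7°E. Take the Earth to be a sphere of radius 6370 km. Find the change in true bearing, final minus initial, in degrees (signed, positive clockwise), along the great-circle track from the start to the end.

Initial bearing θ₁ = atan2(sin Δλ cos φ₂, cos φ₁ sin φ₂ − sin φ₁ cos φ₂ cos Δλ) = 289.76°
Final bearing θ₂ = (initial bearing from the destination back to the start) + 180° = 310.96°
Δθ = θ₂ − θ₁ = +21.2°

+21.2°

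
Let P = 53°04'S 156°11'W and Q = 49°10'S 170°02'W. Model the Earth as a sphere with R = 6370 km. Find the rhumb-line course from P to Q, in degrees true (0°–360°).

294.2°

Meridional parts: M(φ₁)=-1.0968, M(φ₂)=-0.9882 → ΔM = +0.1085;  Δλ = -0.2417 rad
tan C = Δλ / ΔM = -2.2275 → C = 294.18°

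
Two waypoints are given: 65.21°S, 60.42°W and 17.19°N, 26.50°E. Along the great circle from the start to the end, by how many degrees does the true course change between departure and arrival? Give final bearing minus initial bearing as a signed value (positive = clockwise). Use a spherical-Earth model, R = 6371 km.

Initial bearing θ₁ = atan2(sin Δλ cos φ₂, cos φ₁ sin φ₂ − sin φ₁ cos φ₂ cos Δλ) = 79.87°
Final bearing θ₂ = (initial bearing from the destination back to the start) + 180° = 25.60°
Δθ = θ₂ − θ₁ = -54.3°

-54.3°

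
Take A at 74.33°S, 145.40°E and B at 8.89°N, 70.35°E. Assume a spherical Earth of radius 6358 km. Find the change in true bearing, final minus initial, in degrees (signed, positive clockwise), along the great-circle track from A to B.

+58.1°

Initial bearing θ₁ = atan2(sin Δλ cos φ₂, cos φ₁ sin φ₂ − sin φ₁ cos φ₂ cos Δλ) = 286.74°
Final bearing θ₂ = (initial bearing from the destination back to the start) + 180° = 344.82°
Δθ = θ₂ − θ₁ = +58.1°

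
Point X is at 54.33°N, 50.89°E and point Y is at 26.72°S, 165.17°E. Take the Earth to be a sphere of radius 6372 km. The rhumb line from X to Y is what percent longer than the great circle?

2.6%

Great circle: σ = 2.1888 rad → d_gc = Rσ = 13947.3 km
Rhumb: Δφ = -1.4146, Δλ = +1.9946, Δψ = -1.6183, q = Δφ/Δψ = 0.8741 → d_rh = R√(Δφ²+q²Δλ²) = 14306.5 km
Excess = (14306.5 − 13947.3) / 13947.3 = 359.2 / 13947.3 = 2.58% ≈ 2.6%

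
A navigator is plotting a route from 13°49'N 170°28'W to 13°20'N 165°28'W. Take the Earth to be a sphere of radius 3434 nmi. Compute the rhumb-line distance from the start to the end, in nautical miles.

Rhumb course C = atan2(Δλ, Δψ) with Δψ = ln[tan(π/4+φ₂/2)/tan(π/4+φ₁/2)] = -0.0087, Δλ = +0.0873 → C = 95.68°
d = R·|Δφ| / |cos C| = 3434·0.00844 / 0.09896 = 293 nmi

293 nmi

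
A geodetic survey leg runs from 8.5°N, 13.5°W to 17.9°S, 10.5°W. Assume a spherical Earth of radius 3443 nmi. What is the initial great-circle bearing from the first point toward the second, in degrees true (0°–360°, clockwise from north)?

N = sin Δλ·cos φ₂ = +0.0498;  D = cos φ₁ sin φ₂ − sin φ₁ cos φ₂ cos Δλ = -0.4444
initial course = atan2(N, D) = 173.61°

173.6°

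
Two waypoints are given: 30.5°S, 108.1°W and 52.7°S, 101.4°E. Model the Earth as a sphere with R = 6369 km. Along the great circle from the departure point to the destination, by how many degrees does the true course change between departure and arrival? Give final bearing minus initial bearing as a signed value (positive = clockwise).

+137.5°

Initial bearing θ₁ = atan2(sin Δλ cos φ₂, cos φ₁ sin φ₂ − sin φ₁ cos φ₂ cos Δλ) = 197.38°
Final bearing θ₂ = (initial bearing from the destination back to the start) + 180° = 334.86°
Δθ = θ₂ − θ₁ = +137.5°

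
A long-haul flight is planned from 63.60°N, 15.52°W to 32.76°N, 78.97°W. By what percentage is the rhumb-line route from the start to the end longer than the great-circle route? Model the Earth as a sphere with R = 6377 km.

3.1%

Great circle: σ = 0.8608 rad → d_gc = Rσ = 5489.4 km
Rhumb: Δφ = -0.5383, Δλ = -1.1074, Δψ = -0.8444, q = Δφ/Δψ = 0.6375 → d_rh = R√(Δφ²+q²Δλ²) = 5661.2 km
Excess = (5661.2 − 5489.4) / 5489.4 = 171.8 / 5489.4 = 3.13% ≈ 3.1%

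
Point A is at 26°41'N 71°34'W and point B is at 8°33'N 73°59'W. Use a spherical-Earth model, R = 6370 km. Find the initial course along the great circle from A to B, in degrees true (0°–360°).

N = sin Δλ·cos φ₂ = -0.0417;  D = cos φ₁ sin φ₂ − sin φ₁ cos φ₂ cos Δλ = -0.3108
initial course = atan2(N, D) = 187.64°

187.6°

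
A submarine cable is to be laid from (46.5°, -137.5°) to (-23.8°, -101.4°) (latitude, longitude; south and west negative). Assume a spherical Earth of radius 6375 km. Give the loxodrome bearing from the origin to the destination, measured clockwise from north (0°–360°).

Δψ = ln[tan(π/4+φ₂/2)/tan(π/4+φ₁/2)] = -1.3468
Δλ = +0.6301 rad (taken the short way round)
course = atan2(Δλ, Δψ) = 154.93°

154.9°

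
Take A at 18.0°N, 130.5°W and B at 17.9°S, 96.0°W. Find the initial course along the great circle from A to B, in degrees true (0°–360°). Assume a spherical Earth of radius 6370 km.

134.8°

N = sin Δλ·cos φ₂ = +0.5390;  D = cos φ₁ sin φ₂ − sin φ₁ cos φ₂ cos Δλ = -0.5347
initial course = atan2(N, D) = 134.77°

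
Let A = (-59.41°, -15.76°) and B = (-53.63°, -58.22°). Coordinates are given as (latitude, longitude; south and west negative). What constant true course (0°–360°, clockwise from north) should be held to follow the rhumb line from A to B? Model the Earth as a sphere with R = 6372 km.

Meridional parts: M(φ₁)=-1.2965, M(φ₂)=-1.1132 → ΔM = +0.1833;  Δλ = -0.7411 rad
tan C = Δλ / ΔM = -4.0428 → C = 283.89°

283.9°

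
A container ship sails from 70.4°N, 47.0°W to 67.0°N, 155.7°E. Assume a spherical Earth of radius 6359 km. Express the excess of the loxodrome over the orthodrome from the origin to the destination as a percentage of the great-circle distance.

Great circle: σ = 0.7284 rad → d_gc = Rσ = 4631.8 km
Rhumb: Δφ = -0.0593, Δλ = -2.7454, Δψ = -0.1637, q = Δφ/Δψ = 0.3625 → d_rh = R√(Δφ²+q²Δλ²) = 6339.7 km
Excess = (6339.7 − 4631.8) / 4631.8 = 1707.9 / 4631.8 = 36.87% ≈ 36.9%

36.9%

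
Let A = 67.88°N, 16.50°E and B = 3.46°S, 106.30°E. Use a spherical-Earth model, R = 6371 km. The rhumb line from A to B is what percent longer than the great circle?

4.4%

Great circle: σ = 1.6254 rad → d_gc = Rσ = 10355.6 km
Rhumb: Δφ = -1.2451, Δλ = +1.5673, Δψ = -1.6928, q = Δφ/Δψ = 0.7355 → d_rh = R√(Δφ²+q²Δλ²) = 10810.7 km
Excess = (10810.7 − 10355.6) / 10355.6 = 455.1 / 10355.6 = 4.39% ≈ 4.4%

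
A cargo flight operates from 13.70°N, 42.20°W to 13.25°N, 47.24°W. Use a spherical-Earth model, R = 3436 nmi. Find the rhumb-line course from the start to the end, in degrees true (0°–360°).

264.8°

Δψ = ln[tan(π/4+φ₂/2)/tan(π/4+φ₁/2)] = -0.0081
Δλ = -0.0880 rad (taken the short way round)
course = atan2(Δλ, Δψ) = 264.75°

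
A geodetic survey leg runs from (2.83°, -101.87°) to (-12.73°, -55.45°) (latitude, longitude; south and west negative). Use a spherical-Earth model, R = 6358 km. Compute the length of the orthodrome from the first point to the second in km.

5398 km

Haversine: a = sin²(Δφ/2)+cos φ₁ cos φ₂ sin²(Δλ/2) = 0.16964;  σ = 2·atan2(√a,√(1−a))
σ = 48.645° → d = Rσ = 6358·0.84902 = 5398 km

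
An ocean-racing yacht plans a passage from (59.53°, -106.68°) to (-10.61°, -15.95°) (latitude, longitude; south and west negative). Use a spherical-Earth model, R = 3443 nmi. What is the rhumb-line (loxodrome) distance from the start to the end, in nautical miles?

6157 nmi

Rhumb course C = atan2(Δλ, Δψ) with Δψ = ln[tan(π/4+φ₂/2)/tan(π/4+φ₁/2)] = -1.4869, Δλ = +1.5835 → C = 133.20°
d = R·|Δφ| / |cos C| = 3443·1.22417 / 0.68452 = 6157 nmi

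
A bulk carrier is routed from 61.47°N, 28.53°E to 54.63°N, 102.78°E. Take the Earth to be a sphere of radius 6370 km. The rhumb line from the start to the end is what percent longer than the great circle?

Great circle: σ = 0.6576 rad → d_gc = Rσ = 4189.0 km
Rhumb: Δφ = -0.1194, Δλ = +1.2959, Δψ = -0.2264, q = Δφ/Δψ = 0.5272 → d_rh = R√(Δφ²+q²Δλ²) = 4418.3 km
Excess = (4418.3 − 4189.0) / 4189.0 = 229.3 / 4189.0 = 5.47% ≈ 5.5%

5.5%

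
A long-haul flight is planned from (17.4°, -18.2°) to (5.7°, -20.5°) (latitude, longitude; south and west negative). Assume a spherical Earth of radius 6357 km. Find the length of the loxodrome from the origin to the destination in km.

1322 km

Δψ = ln[tan(π/4+φ₂/2)/tan(π/4+φ₁/2)] = -0.2088;  Δφ = -0.2042 rad,  Δλ = -0.0401 rad
q = Δφ/Δψ = 0.9779
d = R·√(Δφ² + q²Δλ²) = 6357·0.20794 = 1322 km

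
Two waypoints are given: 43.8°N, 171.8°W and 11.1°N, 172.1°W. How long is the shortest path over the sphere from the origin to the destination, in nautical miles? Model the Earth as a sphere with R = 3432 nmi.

1959 nmi

Haversine: a = sin²(Δφ/2)+cos φ₁ cos φ₂ sin²(Δλ/2) = 0.07925;  σ = 2·atan2(√a,√(1−a))
σ = 32.701° → d = Rσ = 3432·0.57074 = 1959 nmi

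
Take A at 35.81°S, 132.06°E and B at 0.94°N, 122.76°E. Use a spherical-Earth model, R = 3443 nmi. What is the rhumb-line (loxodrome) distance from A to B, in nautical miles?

2269 nmi

Δψ = ln[tan(π/4+φ₂/2)/tan(π/4+φ₁/2)] = +0.6866;  Δφ = +0.6414 rad,  Δλ = -0.1623 rad
q = Δφ/Δψ = 0.9342
d = R·√(Δφ² + q²Δλ²) = 3443·0.65909 = 2269 nmi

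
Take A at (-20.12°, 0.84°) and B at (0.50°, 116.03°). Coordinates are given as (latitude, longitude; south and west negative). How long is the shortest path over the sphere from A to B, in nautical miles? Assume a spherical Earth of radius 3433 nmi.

6815 nmi

Haversine: a = sin²(Δφ/2)+cos φ₁ cos φ₂ sin²(Δλ/2) = 0.70132;  σ = 2·atan2(√a,√(1−a))
σ = 113.743° → d = Rσ = 3433·1.98519 = 6815 nmi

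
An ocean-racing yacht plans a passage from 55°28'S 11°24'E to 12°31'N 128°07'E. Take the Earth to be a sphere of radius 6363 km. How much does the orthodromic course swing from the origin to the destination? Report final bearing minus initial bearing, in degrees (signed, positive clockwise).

Initial bearing θ₁ = atan2(sin Δλ cos φ₂, cos φ₁ sin φ₂ − sin φ₁ cos φ₂ cos Δλ) = 105.31°
Final bearing θ₂ = (initial bearing from the destination back to the start) + 180° = 34.06°
Δθ = θ₂ − θ₁ = -71.2°

-71.2°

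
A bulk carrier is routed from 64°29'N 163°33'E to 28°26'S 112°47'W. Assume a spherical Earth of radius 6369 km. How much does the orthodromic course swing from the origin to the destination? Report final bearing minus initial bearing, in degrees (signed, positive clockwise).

+43.8°

Initial bearing θ₁ = atan2(sin Δλ cos φ₂, cos φ₁ sin φ₂ − sin φ₁ cos φ₂ cos Δλ) = 108.51°
Final bearing θ₂ = (initial bearing from the destination back to the start) + 180° = 152.32°
Δθ = θ₂ − θ₁ = +43.8°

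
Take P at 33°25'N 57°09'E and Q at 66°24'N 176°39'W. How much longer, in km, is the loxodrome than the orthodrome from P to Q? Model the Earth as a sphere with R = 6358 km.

Great circle: cos σ = sin φ₁ sin φ₂ + cos φ₁ cos φ₂ cos Δλ,  σ = 1.2584 rad → d_gc = 8001.2 km
Rhumb line: Δψ = +0.9464, q = Δφ/Δψ = 0.6083, d_rh = R√(Δφ²+q²Δλ²) = 9271.1 km
Excess = 9271.1 − 8001.2 = 1269.9 ≈ 1270 km

1270 km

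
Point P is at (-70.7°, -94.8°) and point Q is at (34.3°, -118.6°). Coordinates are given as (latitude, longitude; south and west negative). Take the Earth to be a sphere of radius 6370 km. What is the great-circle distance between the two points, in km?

Haversine: a = sin²(Δφ/2)+cos φ₁ cos φ₂ sin²(Δλ/2) = 0.64102;  σ = 2·atan2(√a,√(1−a))
σ = 106.382° → d = Rσ = 6370·1.85671 = 11827 km

11827 km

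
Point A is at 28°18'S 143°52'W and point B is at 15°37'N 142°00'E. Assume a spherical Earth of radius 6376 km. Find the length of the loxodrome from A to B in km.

Rhumb course C = atan2(Δλ, Δψ) with Δψ = ln[tan(π/4+φ₂/2)/tan(π/4+φ₁/2)] = +0.7913, Δλ = -1.2939 → C = 301.45°
d = R·|Δφ| / |cos C| = 6376·0.76649 / 0.52175 = 9367 km

9367 km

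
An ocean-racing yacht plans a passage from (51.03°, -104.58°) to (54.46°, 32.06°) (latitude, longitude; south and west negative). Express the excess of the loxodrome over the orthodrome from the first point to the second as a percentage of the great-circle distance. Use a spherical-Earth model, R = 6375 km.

20.8%

Great circle: σ = 1.1952 rad → d_gc = Rσ = 7619.2 km
Rhumb: Δφ = +0.0599, Δλ = +2.3848, Δψ = +0.0990, q = Δφ/Δψ = 0.6050 → d_rh = R√(Δφ²+q²Δλ²) = 9205.3 km
Excess = (9205.3 − 7619.2) / 7619.2 = 1586.1 / 7619.2 = 20.82% ≈ 20.8%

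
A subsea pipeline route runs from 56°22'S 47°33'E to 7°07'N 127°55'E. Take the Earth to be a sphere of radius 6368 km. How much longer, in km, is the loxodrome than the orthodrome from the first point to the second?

217 km

Great circle: cos σ = sin φ₁ sin φ₂ + cos φ₁ cos φ₂ cos Δλ,  σ = 1.5820 rad → d_gc = 10074.0 km
Rhumb line: Δψ = +1.3211, q = Δφ/Δψ = 0.8387, d_rh = R√(Δφ²+q²Δλ²) = 10291.0 km
Excess = 10291.0 − 10074.0 = 217.0 ≈ 217 km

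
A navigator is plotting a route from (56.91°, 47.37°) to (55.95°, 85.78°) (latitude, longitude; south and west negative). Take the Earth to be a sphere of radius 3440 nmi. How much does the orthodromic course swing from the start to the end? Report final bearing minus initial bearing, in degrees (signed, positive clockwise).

+32.4°

At departure: θ₁ = atan2(sin Δλ cos φ₂, cos φ₁ sin φ₂ − sin φ₁ cos φ₂ cos Δλ) = 76.31°
At arrival: θ₂ = atan2(sin Δλ cos φ₁, −cos φ₂ sin φ₁ + sin φ₂ cos φ₁ cos Δλ) = 108.68°
Δθ = θ₂ − θ₁ = +32.4°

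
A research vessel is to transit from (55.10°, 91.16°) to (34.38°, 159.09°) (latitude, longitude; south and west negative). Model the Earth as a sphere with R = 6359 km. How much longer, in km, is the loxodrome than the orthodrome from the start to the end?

Great circle: cos σ = sin φ₁ sin φ₂ + cos φ₁ cos φ₂ cos Δλ,  σ = 0.8756 rad → d_gc = 5567.9 km
Rhumb line: Δψ = -0.5176, q = Δφ/Δψ = 0.6987, d_rh = R√(Δφ²+q²Δλ²) = 5747.5 km
Excess = 5747.5 − 5567.9 = 179.6 ≈ 180 km

180 km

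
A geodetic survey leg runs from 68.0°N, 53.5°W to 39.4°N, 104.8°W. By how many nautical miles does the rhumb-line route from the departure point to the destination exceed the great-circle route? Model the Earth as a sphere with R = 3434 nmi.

54 nmi

Great circle: cos σ = sin φ₁ sin φ₂ + cos φ₁ cos φ₂ cos Δλ,  σ = 0.6927 rad → d_gc = 2378.9 nmi
Rhumb line: Δψ = -0.8886, q = Δφ/Δψ = 0.5617, d_rh = R√(Δφ²+q²Δλ²) = 2433.3 nmi
Excess = 2433.3 − 2378.9 = 54.4 ≈ 54 nmi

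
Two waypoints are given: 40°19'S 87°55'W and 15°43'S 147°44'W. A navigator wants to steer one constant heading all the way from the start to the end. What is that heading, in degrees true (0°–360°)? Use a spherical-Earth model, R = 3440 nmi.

Δψ = ln[tan(π/4+φ₂/2)/tan(π/4+φ₁/2)] = +0.4923
Δλ = -1.0440 rad (taken the short way round)
course = atan2(Δλ, Δψ) = 295.25°

295.2°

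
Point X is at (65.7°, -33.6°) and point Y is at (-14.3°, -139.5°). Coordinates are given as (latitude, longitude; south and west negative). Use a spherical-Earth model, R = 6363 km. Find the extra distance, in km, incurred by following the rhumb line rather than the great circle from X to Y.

614 km

Great circle: cos σ = sin φ₁ sin φ₂ + cos φ₁ cos φ₂ cos Δλ,  σ = 1.9117 rad → d_gc = 12164.3 km
Rhumb line: Δψ = -1.7880, q = Δφ/Δψ = 0.7809, d_rh = R√(Δφ²+q²Δλ²) = 12778.2 km
Excess = 12778.2 − 12164.3 = 613.9 ≈ 614 km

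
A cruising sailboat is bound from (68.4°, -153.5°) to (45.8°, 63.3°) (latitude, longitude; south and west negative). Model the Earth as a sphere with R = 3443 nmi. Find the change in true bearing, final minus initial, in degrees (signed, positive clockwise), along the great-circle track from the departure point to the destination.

-137.5°

Initial bearing θ₁ = atan2(sin Δλ cos φ₂, cos φ₁ sin φ₂ − sin φ₁ cos φ₂ cos Δλ) = 331.93°
Final bearing θ₂ = (initial bearing from the destination back to the start) + 180° = 194.39°
Δθ = θ₂ − θ₁ = -137.5°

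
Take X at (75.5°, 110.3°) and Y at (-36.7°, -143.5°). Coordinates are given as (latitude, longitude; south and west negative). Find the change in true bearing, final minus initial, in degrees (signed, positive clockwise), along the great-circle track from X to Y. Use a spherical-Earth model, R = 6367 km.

At departure: θ₁ = atan2(sin Δλ cos φ₂, cos φ₁ sin φ₂ − sin φ₁ cos φ₂ cos Δλ) = 85.03°
At arrival: θ₂ = atan2(sin Δλ cos φ₁, −cos φ₂ sin φ₁ + sin φ₂ cos φ₁ cos Δλ) = 161.87°
Δθ = θ₂ − θ₁ = +76.8°

+76.8°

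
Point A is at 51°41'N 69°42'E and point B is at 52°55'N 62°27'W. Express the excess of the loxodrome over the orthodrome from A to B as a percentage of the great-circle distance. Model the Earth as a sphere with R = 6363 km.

Great circle: σ = 1.1864 rad → d_gc = Rσ = 7548.8 km
Rhumb: Δφ = +0.0215, Δλ = -2.3065, Δψ = +0.0352, q = Δφ/Δψ = 0.6115 → d_rh = R√(Δφ²+q²Δλ²) = 8975.0 km
Excess = (8975.0 − 7548.8) / 7548.8 = 1426.2 / 7548.8 = 18.89% ≈ 18.9%

18.9%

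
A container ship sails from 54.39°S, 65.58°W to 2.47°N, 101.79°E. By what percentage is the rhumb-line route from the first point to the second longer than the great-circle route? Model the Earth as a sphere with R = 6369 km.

Great circle: σ = 2.2177 rad → d_gc = Rσ = 14124.3 km
Rhumb: Δφ = +0.9924, Δλ = +2.9212, Δψ = +1.1789, q = Δφ/Δψ = 0.8418 → d_rh = R√(Δφ²+q²Δλ²) = 16888.4 km
Excess = (16888.4 − 14124.3) / 14124.3 = 2764.1 / 14124.3 = 19.57% ≈ 19.6%

19.6%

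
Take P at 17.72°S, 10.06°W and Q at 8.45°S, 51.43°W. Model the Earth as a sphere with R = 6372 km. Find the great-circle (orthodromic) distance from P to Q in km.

4588 km

Haversine: a = sin²(Δφ/2)+cos φ₁ cos φ₂ sin²(Δλ/2) = 0.12409;  σ = 2·atan2(√a,√(1−a))
σ = 41.252° → d = Rσ = 6372·0.71998 = 4588 km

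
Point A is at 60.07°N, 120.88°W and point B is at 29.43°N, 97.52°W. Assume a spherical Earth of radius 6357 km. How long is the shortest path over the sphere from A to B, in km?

3821 km

cos σ = sin φ₁ sin φ₂ + cos φ₁ cos φ₂ cos Δλ
      = sin(60.07°)sin(29.43°) + cos(60.07°)cos(29.43°)cos(23.36°) = 0.8248
σ = 34.435° → d = Rσ = 6357·0.60101 = 3821 km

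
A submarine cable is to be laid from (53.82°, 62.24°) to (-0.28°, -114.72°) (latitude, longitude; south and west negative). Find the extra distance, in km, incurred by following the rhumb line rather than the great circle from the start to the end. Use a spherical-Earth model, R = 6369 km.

Great circle: cos σ = sin φ₁ sin φ₂ + cos φ₁ cos φ₂ cos Δλ,  σ = 2.2061 rad → d_gc = 14050.7 km
Rhumb line: Δψ = -1.1237, q = Δφ/Δψ = 0.8403, d_rh = R√(Δφ²+q²Δλ²) = 17588.6 km
Excess = 17588.6 − 14050.7 = 3537.9 ≈ 3538 km

3538 km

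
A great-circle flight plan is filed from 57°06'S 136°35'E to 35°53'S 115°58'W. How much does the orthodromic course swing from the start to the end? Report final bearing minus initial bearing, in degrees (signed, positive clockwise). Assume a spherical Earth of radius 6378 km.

Initial bearing θ₁ = atan2(sin Δλ cos φ₂, cos φ₁ sin φ₂ − sin φ₁ cos φ₂ cos Δλ) = 124.05°
Final bearing θ₂ = (initial bearing from the destination back to the start) + 180° = 33.74°
Δθ = θ₂ − θ₁ = -90.3°

-90.3°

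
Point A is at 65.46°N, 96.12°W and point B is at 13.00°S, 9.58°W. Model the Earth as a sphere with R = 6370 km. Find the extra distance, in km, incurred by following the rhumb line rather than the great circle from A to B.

Great circle: cos σ = sin φ₁ sin φ₂ + cos φ₁ cos φ₂ cos Δλ,  σ = 1.7520 rad → d_gc = 11160.2 km
Rhumb line: Δψ = -1.7545, q = Δφ/Δψ = 0.7805, d_rh = R√(Δφ²+q²Δλ²) = 11510.1 km
Excess = 11510.1 − 11160.2 = 349.9 ≈ 350 km

350 km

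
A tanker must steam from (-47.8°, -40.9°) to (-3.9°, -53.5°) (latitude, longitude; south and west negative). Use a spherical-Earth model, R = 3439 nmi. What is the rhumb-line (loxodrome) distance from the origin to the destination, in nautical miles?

Δψ = ln[tan(π/4+φ₂/2)/tan(π/4+φ₁/2)] = +0.8841;  Δφ = +0.7662 rad,  Δλ = -0.2199 rad
q = Δφ/Δψ = 0.8666
d = R·√(Δφ² + q²Δλ²) = 3439·0.78954 = 2715 nmi

2715 nmi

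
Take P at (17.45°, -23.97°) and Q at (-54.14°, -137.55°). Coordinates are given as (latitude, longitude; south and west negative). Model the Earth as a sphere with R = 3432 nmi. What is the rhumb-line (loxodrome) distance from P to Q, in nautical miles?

Rhumb course C = atan2(Δλ, Δψ) with Δψ = ln[tan(π/4+φ₂/2)/tan(π/4+φ₁/2)] = -1.4377, Δλ = -1.9823 → C = 234.05°
d = R·|Δφ| / |cos C| = 3432·1.24948 / 0.58711 = 7304 nmi

7304 nmi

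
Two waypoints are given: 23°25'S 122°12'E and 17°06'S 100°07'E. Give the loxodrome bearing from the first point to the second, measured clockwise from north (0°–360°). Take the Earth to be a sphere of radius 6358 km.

287.0°

Δψ = ln[tan(π/4+φ₂/2)/tan(π/4+φ₁/2)] = +0.1176
Δλ = -0.3854 rad (taken the short way round)
course = atan2(Δλ, Δψ) = 286.97°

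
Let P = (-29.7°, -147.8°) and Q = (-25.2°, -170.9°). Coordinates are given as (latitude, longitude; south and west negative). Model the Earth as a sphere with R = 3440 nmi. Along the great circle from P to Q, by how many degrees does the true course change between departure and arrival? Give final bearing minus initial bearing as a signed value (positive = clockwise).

At departure: θ₁ = atan2(sin Δλ cos φ₂, cos φ₁ sin φ₂ − sin φ₁ cos φ₂ cos Δλ) = 276.83°
At arrival: θ₂ = atan2(sin Δλ cos φ₁, −cos φ₂ sin φ₁ + sin φ₂ cos φ₁ cos Δλ) = 287.60°
Δθ = θ₂ − θ₁ = +10.8°

+10.8°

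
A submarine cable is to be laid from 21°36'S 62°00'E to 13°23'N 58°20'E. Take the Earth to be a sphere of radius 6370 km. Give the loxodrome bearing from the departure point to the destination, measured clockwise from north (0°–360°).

354.1°

Meridional parts: M(φ₁)=-0.3863, M(φ₂)=+0.2357 → ΔM = +0.6220;  Δλ = -0.0640 rad
tan C = Δλ / ΔM = -0.1029 → C = 354.13°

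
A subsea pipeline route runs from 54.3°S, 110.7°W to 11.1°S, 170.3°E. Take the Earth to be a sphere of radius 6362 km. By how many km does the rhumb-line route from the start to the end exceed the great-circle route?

244 km

Great circle: cos σ = sin φ₁ sin φ₂ + cos φ₁ cos φ₂ cos Δλ,  σ = 1.3020 rad → d_gc = 8283.1 km
Rhumb line: Δψ = +0.9382, q = Δφ/Δψ = 0.8037, d_rh = R√(Δφ²+q²Δλ²) = 8527.0 km
Excess = 8527.0 − 8283.1 = 243.9 ≈ 244 km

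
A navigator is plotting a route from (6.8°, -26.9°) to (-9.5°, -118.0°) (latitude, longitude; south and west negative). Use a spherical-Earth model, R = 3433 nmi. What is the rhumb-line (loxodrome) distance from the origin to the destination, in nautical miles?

Δψ = ln[tan(π/4+φ₂/2)/tan(π/4+φ₁/2)] = -0.2855;  Δφ = -0.2845 rad,  Δλ = -1.5900 rad
q = Δφ/Δψ = 0.9963
d = R·√(Δφ² + q²Δλ²) = 3433·1.60952 = 5525 nmi

5525 nmi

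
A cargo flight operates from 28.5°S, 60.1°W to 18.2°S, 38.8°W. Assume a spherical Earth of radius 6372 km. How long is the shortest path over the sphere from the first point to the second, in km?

cos σ = sin φ₁ sin φ₂ + cos φ₁ cos φ₂ cos Δλ
      = sin(-28.50°)sin(-18.20°) + cos(-28.50°)cos(-18.20°)cos(21.30°) = 0.9269
σ = 22.050° → d = Rσ = 6372·0.38484 = 2452 km

2452 km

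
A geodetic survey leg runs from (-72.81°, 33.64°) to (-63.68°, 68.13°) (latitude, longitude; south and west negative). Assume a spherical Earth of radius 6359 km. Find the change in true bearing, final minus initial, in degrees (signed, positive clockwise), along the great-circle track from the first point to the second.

-32.3°

At departure: θ₁ = atan2(sin Δλ cos φ₂, cos φ₁ sin φ₂ − sin φ₁ cos φ₂ cos Δλ) = 71.46°
At arrival: θ₂ = atan2(sin Δλ cos φ₁, −cos φ₂ sin φ₁ + sin φ₂ cos φ₁ cos Δλ) = 39.19°
Δθ = θ₂ − θ₁ = -32.3°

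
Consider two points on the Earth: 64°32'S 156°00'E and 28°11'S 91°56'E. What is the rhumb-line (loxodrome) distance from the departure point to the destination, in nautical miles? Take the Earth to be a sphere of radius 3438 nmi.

3320 nmi

Δψ = ln[tan(π/4+φ₂/2)/tan(π/4+φ₁/2)] = +0.9743;  Δφ = +0.6344 rad,  Δλ = -1.1182 rad
q = Δφ/Δψ = 0.6511
d = R·√(Δφ² + q²Δλ²) = 3438·0.96572 = 3320 nmi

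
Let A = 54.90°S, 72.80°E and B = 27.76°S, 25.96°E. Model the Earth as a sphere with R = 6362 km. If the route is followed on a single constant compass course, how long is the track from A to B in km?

4858 km

Δψ = ln[tan(π/4+φ₂/2)/tan(π/4+φ₁/2)] = +0.6465;  Δφ = +0.4737 rad,  Δλ = -0.8175 rad
q = Δφ/Δψ = 0.7326
d = R·√(Δφ² + q²Δλ²) = 6362·0.76361 = 4858 km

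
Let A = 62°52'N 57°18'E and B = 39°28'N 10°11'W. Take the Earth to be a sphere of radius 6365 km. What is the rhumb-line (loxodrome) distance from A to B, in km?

Rhumb course C = atan2(Δλ, Δψ) with Δψ = ln[tan(π/4+φ₂/2)/tan(π/4+φ₁/2)] = -0.6709, Δλ = -1.1778 → C = 240.33°
d = R·|Δφ| / |cos C| = 6365·0.40841 / 0.49494 = 5252 km

5252 km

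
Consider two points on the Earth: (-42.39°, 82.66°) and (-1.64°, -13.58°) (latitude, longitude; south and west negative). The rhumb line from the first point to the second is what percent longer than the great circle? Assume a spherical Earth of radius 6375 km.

2.4%

Great circle: σ = 1.6318 rad → d_gc = Rσ = 10402.6 km
Rhumb: Δφ = +0.7112, Δλ = -1.6797, Δψ = +0.7897, q = Δφ/Δψ = 0.9006 → d_rh = R√(Δφ²+q²Δλ²) = 10656.3 km
Excess = (10656.3 − 10402.6) / 10402.6 = 253.7 / 10402.6 = 2.44% ≈ 2.4%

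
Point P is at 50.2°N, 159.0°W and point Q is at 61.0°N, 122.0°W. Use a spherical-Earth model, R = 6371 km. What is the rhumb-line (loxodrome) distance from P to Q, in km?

2600 km

Rhumb course C = atan2(Δλ, Δψ) with Δψ = ln[tan(π/4+φ₂/2)/tan(π/4+φ₁/2)] = +0.3363, Δλ = +0.6458 → C = 62.49°
d = R·|Δφ| / |cos C| = 6371·0.18850 / 0.46187 = 2600 km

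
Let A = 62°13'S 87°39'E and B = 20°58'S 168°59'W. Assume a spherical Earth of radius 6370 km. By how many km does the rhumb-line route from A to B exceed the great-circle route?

Great circle: cos σ = sin φ₁ sin φ₂ + cos φ₁ cos φ₂ cos Δλ,  σ = 1.3531 rad → d_gc = 8619.5 km
Rhumb line: Δψ = +1.0227, q = Δφ/Δψ = 0.7040, d_rh = R√(Δφ²+q²Δλ²) = 9299.6 km
Excess = 9299.6 − 8619.5 = 680.1 ≈ 680 km

680 km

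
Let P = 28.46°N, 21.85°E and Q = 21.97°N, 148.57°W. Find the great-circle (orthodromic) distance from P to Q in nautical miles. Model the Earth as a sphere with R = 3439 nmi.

7727 nmi

Haversine: a = sin²(Δφ/2)+cos φ₁ cos φ₂ sin²(Δλ/2) = 0.81283;  σ = 2·atan2(√a,√(1−a))
σ = 128.730° → d = Rσ = 3439·2.24676 = 7727 nmi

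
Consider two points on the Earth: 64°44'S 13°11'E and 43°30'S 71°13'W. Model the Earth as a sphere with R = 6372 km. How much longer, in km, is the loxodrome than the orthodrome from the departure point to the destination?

367 km

Great circle: cos σ = sin φ₁ sin φ₂ + cos φ₁ cos φ₂ cos Δλ,  σ = 0.8596 rad → d_gc = 5477.6 km
Rhumb line: Δψ = +0.6507, q = Δφ/Δψ = 0.5696, d_rh = R√(Δφ²+q²Δλ²) = 5844.3 km
Excess = 5844.3 − 5477.6 = 366.7 ≈ 367 km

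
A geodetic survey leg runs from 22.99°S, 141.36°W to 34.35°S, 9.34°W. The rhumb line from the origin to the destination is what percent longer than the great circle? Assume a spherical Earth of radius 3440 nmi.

Great circle: σ = 1.8633 rad → d_gc = Rσ = 6409.9 nmi
Rhumb: Δφ = -0.1983, Δλ = +2.3042, Δψ = -0.2266, q = Δφ/Δψ = 0.8751 → d_rh = R√(Δφ²+q²Δλ²) = 6969.8 nmi
Excess = (6969.8 − 6409.9) / 6409.9 = 559.9 / 6409.9 = 8.73% ≈ 8.7%

8.7%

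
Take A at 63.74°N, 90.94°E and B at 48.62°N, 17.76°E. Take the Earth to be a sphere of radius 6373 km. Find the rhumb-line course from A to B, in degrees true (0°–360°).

Δψ = ln[tan(π/4+φ₂/2)/tan(π/4+φ₁/2)] = -0.4819
Δλ = -1.2772 rad (taken the short way round)
course = atan2(Δλ, Δψ) = 249.33°

249.3°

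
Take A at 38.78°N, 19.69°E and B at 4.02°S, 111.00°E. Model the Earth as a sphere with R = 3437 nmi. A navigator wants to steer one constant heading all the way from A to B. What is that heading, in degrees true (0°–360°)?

Meridional parts: M(φ₁)=+0.7354, M(φ₂)=-0.0702 → ΔM = -0.8056;  Δλ = +1.5937 rad
tan C = Δλ / ΔM = -1.9783 → C = 116.82°

116.8°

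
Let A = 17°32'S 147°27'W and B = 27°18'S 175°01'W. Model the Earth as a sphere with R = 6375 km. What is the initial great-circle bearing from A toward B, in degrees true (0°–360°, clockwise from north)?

244.1°

N = sin Δλ·cos φ₂ = -0.4112;  D = cos φ₁ sin φ₂ − sin φ₁ cos φ₂ cos Δλ = -0.2000
initial course = atan2(N, D) = 244.06°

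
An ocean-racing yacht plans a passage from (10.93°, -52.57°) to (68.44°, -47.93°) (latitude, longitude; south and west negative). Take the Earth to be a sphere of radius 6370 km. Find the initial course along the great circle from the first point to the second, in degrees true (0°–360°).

θ = atan2( sin Δλ·cos φ₂ ,  cos φ₁ sin φ₂ − sin φ₁ cos φ₂ cos Δλ )
  = atan2(+0.0297, +0.8437) = 2.02°

2.0°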